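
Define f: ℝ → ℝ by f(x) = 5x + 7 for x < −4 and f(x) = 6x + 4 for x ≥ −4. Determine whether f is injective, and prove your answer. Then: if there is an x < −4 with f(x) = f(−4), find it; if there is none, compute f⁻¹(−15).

-27/5

Both pieces are strictly increasing (slopes 5 and 6), so each is injective on its own interval.
The left piece maps (−∞, −4) onto (−∞, −13); the right piece maps [−4, ∞) onto [−20, ∞).
These images overlap. In particular f(−4) = −20 (right piece), and solving 5x + 7 = −20 on the left piece gives x = −27/5 < −4.
So f(−27/5) = f(−4) with −27/5 ≠ −4, and f is not injective. This x = −27/5 is the requested value below −4.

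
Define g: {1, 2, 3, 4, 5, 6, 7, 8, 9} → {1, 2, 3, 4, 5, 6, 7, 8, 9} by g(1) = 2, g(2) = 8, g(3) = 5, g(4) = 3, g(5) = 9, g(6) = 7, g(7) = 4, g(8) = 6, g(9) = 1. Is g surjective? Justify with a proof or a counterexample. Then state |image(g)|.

9

Every element of the codomain has a preimage: 1 = g(9), 2 = g(1), 3 = g(4), 4 = g(7), 5 = g(3), 6 = g(8), 7 = g(6), 8 = g(2), 9 = g(5).
Thus g is surjective.
The image of g is {1, 2, 3, 4, 5, 6, 7, 8, 9}, which has 9 elements.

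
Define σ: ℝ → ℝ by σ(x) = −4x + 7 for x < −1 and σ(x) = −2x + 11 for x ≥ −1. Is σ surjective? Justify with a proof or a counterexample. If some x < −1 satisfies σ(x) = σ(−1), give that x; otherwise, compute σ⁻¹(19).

-3/2

Both pieces are strictly decreasing (slopes −4 and −2), so each is injective on its own interval.
The left piece maps (−∞, −1) onto (11, ∞); the right piece maps [−1, ∞) onto (−∞, 13].
The union (11, ∞) ∪ (−∞, 13] covers ℝ, so σ is surjective.
For the follow-up: the images overlap, so an x < −1 with σ(x) = σ(−1) exists. σ(−1) = 13; solving −4x + 7 = 13 for x < −1 gives x = (13 − 7)/(−4) = −3/2.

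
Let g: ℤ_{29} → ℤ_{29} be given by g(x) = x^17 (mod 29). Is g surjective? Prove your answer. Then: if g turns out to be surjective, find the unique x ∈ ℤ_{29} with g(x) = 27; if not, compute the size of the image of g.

Since 29 is prime, the nonzero elements of ℤ_{29} form a cyclic group of order 28.
As gcd(17, 28) = 1, raising to the 17th power is a bijection on this group: if a^17 ≡ b^17 then (ab^{−1})^17 = 1, and the only element of order dividing gcd(17, 28) = 1 is 1, so a = b.
With g(0) = 0 this makes g injective on all of ℤ_{29}, hence bijective (finite equal-size domain and codomain). In particular g is surjective.
Since g is surjective, we find the preimage of 27. The inverse of x ↦ x^17 on (ℤ_{29})^× is x ↦ x^5, because 17·5 = 85 = 3·28 + 1 ≡ 1 (mod 28) and x^{28} = 1 for x ≠ 0 (Fermat). So g⁻¹(27) = 27^5 mod 29.
Repeated squaring mod 29: 27^1 ≡ 27, 27^2 ≡ 27² = 729 ≡ 4, 27^4 ≡ 4² = 16. Since 5 = 4 + 1, 27^5 ≡ 16·27: 16·27 = 432 ≡ 26. So 27^5 ≡ 26 (mod 29).
Hence g⁻¹(27) = 26.

26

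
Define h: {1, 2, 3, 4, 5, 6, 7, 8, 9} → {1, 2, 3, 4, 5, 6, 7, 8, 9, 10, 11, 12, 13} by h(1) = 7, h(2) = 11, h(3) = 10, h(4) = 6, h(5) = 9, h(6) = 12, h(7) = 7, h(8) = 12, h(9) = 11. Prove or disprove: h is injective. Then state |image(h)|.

h(1) = 7 = h(7) with 1 ≠ 7, so h is not injective.
The image of h is {6, 7, 9, 10, 11, 12}, which has 6 elements.

6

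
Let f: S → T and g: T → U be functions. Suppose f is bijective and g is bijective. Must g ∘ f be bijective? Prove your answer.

bijective

Injectivity: if g(f(x_1)) = g(f(x_2)) then f(x_1) = f(x_2) (g injective) so x_1 = x_2 (f injective).
Surjectivity: for c ∈ U pick b with g(b) = c, then a with f(a) = b; then (g ∘ f)(a) = c.
Thus g ∘ f is bijective.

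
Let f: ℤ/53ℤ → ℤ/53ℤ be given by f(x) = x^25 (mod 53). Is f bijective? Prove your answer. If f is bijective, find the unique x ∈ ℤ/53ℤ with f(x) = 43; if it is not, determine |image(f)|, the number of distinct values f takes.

37

Since 53 is prime, the nonzero elements of ℤ/53ℤ form a cyclic group of order 52.
As gcd(25, 52) = 1, raising to the 25th power is a bijection on this group: if u^25 ≡ v^25 then (uv^{−1})^25 = 1, and the only element of order dividing gcd(25, 52) = 1 is 1, so u = v.
With f(0) = 0 this makes f injective on all of ℤ/53ℤ, hence bijective (finite equal-size domain and codomain). In particular f is bijective.
Since f is bijective, we find the preimage of 43. The inverse of x ↦ x^25 on (ℤ/53ℤ)^× is x ↦ x^25, because 25·25 = 625 = 12·52 + 1 ≡ 1 (mod 52) and x^{52} = 1 for x ≠ 0 (Fermat). So f⁻¹(43) = 43^25 mod 53.
Repeated squaring mod 53: 43^1 ≡ 43, 43^2 ≡ 43² = 1849 ≡ 47, 43^4 ≡ 47² = 2209 ≡ 36, 43^8 ≡ 36² = 1296 ≡ 24, 43^16 ≡ 24² = 576 ≡ 46. Since 25 = 16 + 8 + 1, 43^25 ≡ 46·24·43: 46·24 = 1104 ≡ 44, then 44·43 = 1892 ≡ 37. So 43^25 ≡ 37 (mod 53).
Hence f⁻¹(43) = 37.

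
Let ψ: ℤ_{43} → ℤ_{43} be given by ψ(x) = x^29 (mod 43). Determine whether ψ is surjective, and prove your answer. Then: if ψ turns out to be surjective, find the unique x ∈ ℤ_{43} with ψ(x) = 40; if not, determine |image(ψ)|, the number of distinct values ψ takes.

25

Since 43 is prime, the nonzero elements of ℤ_{43} form a cyclic group of order 42.
As gcd(29, 42) = 1, raising to the 29th power is a bijection on this group: if u^29 ≡ v^29 then (uv^{−1})^29 = 1, and the only element of order dividing gcd(29, 42) = 1 is 1, so u = v.
With ψ(0) = 0 this makes ψ injective on all of ℤ_{43}, hence bijective (finite equal-size domain and codomain). In particular ψ is surjective.
Since ψ is surjective, we find the preimage of 40. The inverse of x ↦ x^29 on (ℤ_{43})^× is x ↦ x^29, because 29·29 = 841 = 20·42 + 1 ≡ 1 (mod 42) and x^{42} = 1 for x ≠ 0 (Fermat). So ψ⁻¹(40) = 40^29 mod 43.
Repeated squaring mod 43: 40^1 ≡ 40, 40^2 ≡ 40² = 1600 ≡ 9, 40^4 ≡ 9² = 81 ≡ 38, 40^8 ≡ 38² = 1444 ≡ 25, 40^16 ≡ 25² = 625 ≡ 23. Since 29 = 16 + 8 + 4 + 1, 40^29 ≡ 23·25·38·40: 23·25 = 575 ≡ 16, then 16·38 = 608 ≡ 6, then 6·40 = 240 ≡ 25. So 40^29 ≡ 25 (mod 43).
Hence ψ⁻¹(40) = 25.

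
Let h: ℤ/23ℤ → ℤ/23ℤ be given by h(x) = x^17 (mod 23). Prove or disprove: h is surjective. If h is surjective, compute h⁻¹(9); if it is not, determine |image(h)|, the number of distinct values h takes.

Since 23 is prime, the nonzero elements of ℤ/23ℤ form a cyclic group of order 22.
As gcd(17, 22) = 1, raising to the 17th power is a bijection on this group: if u^17 ≡ v^17 then (uv^{−1})^17 = 1, and the only element of order dividing gcd(17, 22) = 1 is 1, so u = v.
With h(0) = 0 this makes h injective on all of ℤ/23ℤ, hence bijective (finite equal-size domain and codomain). In particular h is surjective.
Since h is surjective, we find the preimage of 9. The inverse of x ↦ x^17 on (ℤ/23ℤ)^× is x ↦ x^13, because 17·13 = 221 = 10·22 + 1 ≡ 1 (mod 22) and x^{22} = 1 for x ≠ 0 (Fermat). So h⁻¹(9) = 9^13 mod 23.
Repeated squaring mod 23: 9^1 ≡ 9, 9^2 ≡ 9² = 81 ≡ 12, 9^4 ≡ 12² = 144 ≡ 6, 9^8 ≡ 6² = 36 ≡ 13. Since 13 = 8 + 4 + 1, 9^13 ≡ 13·6·9: 13·6 = 78 ≡ 9, then 9·9 = 81 ≡ 12. So 9^13 ≡ 12 (mod 23).
Hence h⁻¹(9) = 12.

12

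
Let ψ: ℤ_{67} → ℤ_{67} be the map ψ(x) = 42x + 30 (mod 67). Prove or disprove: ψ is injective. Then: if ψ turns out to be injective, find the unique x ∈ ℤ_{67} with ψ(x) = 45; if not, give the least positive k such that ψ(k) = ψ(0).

Recall: ψ is injective if ψ(x_1) = ψ(x_2) implies x_1 = x_2.
If ψ(x_1) = ψ(x_2), then 42x_1 ≡ 42x_2 (mod 67). Because gcd(42, 67) = 1, we may cancel 42 to get x_1 ≡ x_2 (mod 67).
Hence ψ is injective.
We now compute 42⁻¹ mod 67 explicitly. Euclid's algorithm: 67 = 1·42 + 25, 42 = 1·25 + 17, 25 = 1·17 + 8, 17 = 2·8 + 1; back-substituting gives 1 = 8·42 − 5·67, so 42⁻¹ ≡ 8 (mod 67).
Since ψ is injective, we find ψ⁻¹(45): we need 42x ≡ 45 − 30 ≡ 15 (mod 67). Using 42⁻¹ = 8: x ≡ 8·15 = 120 = 1·67 + 53, so x = 53.
Check: ψ(53) = 42·53 + 30 = 2256 = 33·67 + 45 ≡ 45 (mod 67).

53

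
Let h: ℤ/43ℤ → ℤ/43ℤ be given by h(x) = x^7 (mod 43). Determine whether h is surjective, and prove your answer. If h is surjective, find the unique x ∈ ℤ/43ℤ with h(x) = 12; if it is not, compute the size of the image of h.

7

h(1) = 1^7 = 1.
h(4): Repeated squaring mod 43: 4^1 ≡ 4, 4^2 ≡ 4² = 16, 4^4 ≡ 16² = 256 ≡ 41. Since 7 = 4 + 2 + 1, 4^7 ≡ 41·16·4: 41·16 = 656 ≡ 11, then 11·4 = 44 ≡ 1. So 4^7 ≡ 1 (mod 43).
So h(1) = h(4) = 1 while 1 ≠ 4, thus h is not injective.
A non-injective map from the 43-element set ℤ/43ℤ to itself takes at most 42 distinct values, so it cannot be surjective. Therefore h is not surjective.
Since h is not surjective, we determine |image(h)|. Computing x^7 mod 43 for each x (by repeated squaring, reducing mod 43 at every step), the values h(0), h(1), …, h(42) are: 0, 1, 42, 37, 1, 37, 6, 7, 42, 36, 6, 1, 37, 36, 36, 36, 1, 36, 7, 37, 37, 1, 42, 6, 6, 36, 7, 42, 7, 7, 7, 6, 42, 37, 7, 1, 36, 37, 6, 42, 6, 1, 42.
The distinct values are {0, 1, 6, 7, 36, 37, 42}; there are 7 of them.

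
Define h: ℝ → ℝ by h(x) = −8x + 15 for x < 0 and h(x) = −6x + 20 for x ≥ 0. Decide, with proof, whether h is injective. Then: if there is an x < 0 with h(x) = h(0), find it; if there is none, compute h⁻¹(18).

Both pieces are strictly decreasing (slopes −8 and −6), so each is injective on its own interval.
The left piece maps (−∞, 0) onto (15, ∞); the right piece maps [0, ∞) onto (−∞, 20].
These images overlap. In particular h(0) = 20 (right piece), and solving −8x + 15 = 20 on the left piece gives x = −5/8 < 0.
So h(−5/8) = h(0) with −5/8 ≠ 0, and h is not injective. This x = −5/8 is the requested value below 0.

-5/8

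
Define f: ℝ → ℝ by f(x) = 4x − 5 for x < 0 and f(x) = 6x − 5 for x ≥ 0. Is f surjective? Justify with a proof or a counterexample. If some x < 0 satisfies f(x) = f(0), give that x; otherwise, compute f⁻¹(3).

Both pieces are strictly increasing (slopes 4 and 6), so each is injective on its own interval.
The left piece maps (−∞, 0) onto (−∞, −5); the right piece maps [0, ∞) onto [−5, ∞).
These images together cover ℝ, so f is surjective.
Because the two images are disjoint, no x < 0 has f(x) = f(0), so we compute f⁻¹(3): 3 lies in [−5, ∞), so solve 6x − 5 = 3: x = (3 + 5)/6 = 4/3.

4/3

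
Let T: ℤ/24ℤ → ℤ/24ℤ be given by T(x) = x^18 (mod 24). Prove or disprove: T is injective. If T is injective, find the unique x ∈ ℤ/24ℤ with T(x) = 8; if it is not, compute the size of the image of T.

T(2): Repeated squaring mod 24: 2^1 ≡ 2, 2^2 ≡ 2² = 4, 2^4 ≡ 4² = 16, 2^8 ≡ 16² = 256 ≡ 16, 2^16 ≡ 16² = 256 ≡ 16. Since 18 = 16 + 2, 2^18 ≡ 16·4: 16·4 = 64 ≡ 16. So 2^18 ≡ 16 (mod 24).
T(4): Repeated squaring mod 24: 4^1 ≡ 4, 4^2 ≡ 4² = 16, 4^4 ≡ 16² = 256 ≡ 16, 4^8 ≡ 16² = 256 ≡ 16, 4^16 ≡ 16² = 256 ≡ 16. Since 18 = 16 + 2, 4^18 ≡ 16·16: 16·16 = 256 ≡ 16. So 4^18 ≡ 16 (mod 24).
So T(2) = T(4) = 16 while 2 ≠ 4, so T is not injective.
Since T is not injective, we determine |image(T)|. Computing x^18 mod 24 for each x (by repeated squaring, reducing mod 24 at every step), the values T(0), T(1), …, T(23) are: 0, 1, 16, 9, 16, 1, 0, 1, 16, 9, 16, 1, 0, 1, 16, 9, 16, 1, 0, 1, 16, 9, 16, 1.
The distinct values are {0, 1, 9, 16}; there are 4 of them.

4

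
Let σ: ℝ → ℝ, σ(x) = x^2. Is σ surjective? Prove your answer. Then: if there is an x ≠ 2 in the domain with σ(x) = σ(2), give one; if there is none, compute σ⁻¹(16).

-2

Since 2 is even, x^2 ≥ 0 for all x ∈ ℝ, so −1 ∈ ℝ has no preimage. Hence σ is not surjective.
For the follow-up, such an x exists: taking x = −2 ∈ ℝ gives σ(−2) = 4 = σ(2) with −2 ≠ 2.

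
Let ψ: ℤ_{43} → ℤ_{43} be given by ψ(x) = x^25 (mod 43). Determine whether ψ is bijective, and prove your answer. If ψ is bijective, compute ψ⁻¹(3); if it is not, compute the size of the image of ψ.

Since 43 is prime, the nonzero elements of ℤ_{43} form a cyclic group of order 42.
As gcd(25, 42) = 1, raising to the 25th power is a bijection on this group: if a^25 ≡ b^25 then (ab^{−1})^25 = 1, and the only element of order dividing gcd(25, 42) = 1 is 1, so a = b.
With ψ(0) = 0 this makes ψ injective on all of ℤ_{43}, hence bijective (finite equal-size domain and codomain). In particular ψ is bijective.
Since ψ is bijective, we find the preimage of 3. The inverse of x ↦ x^25 on (ℤ_{43})^× is x ↦ x^37, because 25·37 = 925 = 22·42 + 1 ≡ 1 (mod 42) and x^{42} = 1 for x ≠ 0 (Fermat). So ψ⁻¹(3) = 3^37 mod 43.
Repeated squaring mod 43: 3^1 ≡ 3, 3^2 ≡ 3² = 9, 3^4 ≡ 9² = 81 ≡ 38, 3^8 ≡ 38² = 1444 ≡ 25, 3^16 ≡ 25² = 625 ≡ 23, 3^32 ≡ 23² = 529 ≡ 13. Since 37 = 32 + 4 + 1, 3^37 ≡ 13·38·3: 13·38 = 494 ≡ 21, then 21·3 = 63 ≡ 20. So 3^37 ≡ 20 (mod 43).
Hence ψ⁻¹(3) = 20.

20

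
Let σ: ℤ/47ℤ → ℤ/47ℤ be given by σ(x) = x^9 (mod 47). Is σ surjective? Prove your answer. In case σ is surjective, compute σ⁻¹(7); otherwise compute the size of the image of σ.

42

Since 47 is prime, the nonzero elements of ℤ/47ℤ form a cyclic group of order 46.
As gcd(9, 46) = 1, raising to the 9th power is a bijection on this group: if a^9 ≡ b^9 then (ab^{−1})^9 = 1, and the only element of order dividing gcd(9, 46) = 1 is 1, so a = b.
With σ(0) = 0 this makes σ injective on all of ℤ/47ℤ, hence bijective (finite equal-size domain and codomain). In particular σ is surjective.
Since σ is surjective, we find the preimage of 7. The inverse of x ↦ x^9 on (ℤ/47ℤ)^× is x ↦ x^41, because 9·41 = 369 = 8·46 + 1 ≡ 1 (mod 46) and x^{46} = 1 for x ≠ 0 (Fermat). So σ⁻¹(7) = 7^41 mod 47.
Repeated squaring mod 47: 7^1 ≡ 7, 7^2 ≡ 7² = 49 ≡ 2, 7^4 ≡ 2² = 4, 7^8 ≡ 4² = 16, 7^16 ≡ 16² = 256 ≡ 21, 7^32 ≡ 21² = 441 ≡ 18. Since 41 = 32 + 8 + 1, 7^41 ≡ 18·16·7: 18·16 = 288 ≡ 6, then 6·7 = 42. So 7^41 ≡ 42 (mod 47).
Hence σ⁻¹(7) = 42.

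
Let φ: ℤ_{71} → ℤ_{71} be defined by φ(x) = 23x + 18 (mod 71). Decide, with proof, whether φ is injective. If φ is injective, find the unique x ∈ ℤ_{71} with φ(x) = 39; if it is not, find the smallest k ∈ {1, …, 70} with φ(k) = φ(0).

4

Recall that φ is injective if φ(u) = φ(v) implies u = v.
If φ(u) = φ(v), then 23u ≡ 23v (mod 71). Because gcd(23, 71) = 1, we may cancel 23 to get u ≡ v (mod 71).
So φ is injective.
We now compute 23⁻¹ mod 71 explicitly. Euclid's algorithm: 71 = 3·23 + 2, 23 = 11·2 + 1; back-substituting gives 1 = 34·23 − 11·71, so 23⁻¹ ≡ 34 (mod 71).
Since φ is injective, we compute φ⁻¹(39): solve 23x + 18 ≡ 39 (mod 71), i.e. 23x ≡ 21 (mod 71).
Multiplying by 23⁻¹ = 34 gives x ≡ 34·21 = 714 = 10·71 + 4 ≡ 4 (mod 71).
Check: φ(4) = 23·4 + 18 = 110 = 1·71 + 39 ≡ 39 (mod 71).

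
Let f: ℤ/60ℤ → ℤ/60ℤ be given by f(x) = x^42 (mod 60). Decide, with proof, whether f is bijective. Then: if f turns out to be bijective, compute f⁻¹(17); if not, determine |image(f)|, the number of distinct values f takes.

f(2): Repeated squaring mod 60: 2^1 ≡ 2, 2^2 ≡ 2² = 4, 2^4 ≡ 4² = 16, 2^8 ≡ 16² = 256 ≡ 16, 2^16 ≡ 16² = 256 ≡ 16, 2^32 ≡ 16² = 256 ≡ 16. Since 42 = 32 + 8 + 2, 2^42 ≡ 16·16·4: 16·16 = 256 ≡ 16, then 16·4 = 64 ≡ 4. So 2^42 ≡ 4 (mod 60).
f(8): Repeated squaring mod 60: 8^1 ≡ 8, 8^2 ≡ 8² = 64 ≡ 4, 8^4 ≡ 4² = 16, 8^8 ≡ 16² = 256 ≡ 16, 8^16 ≡ 16² = 256 ≡ 16, 8^32 ≡ 16² = 256 ≡ 16. Since 42 = 32 + 8 + 2, 8^42 ≡ 16·16·4: 16·16 = 256 ≡ 16, then 16·4 = 64 ≡ 4. So 8^42 ≡ 4 (mod 60).
So f(2) = f(8) = 4 while 2 ≠ 8, therefore f is not injective, hence not bijective.
Since f is not bijective, we determine |image(f)|. Computing x^42 mod 60 for each x (by repeated squaring, reducing mod 60 at every step), the values f(0), f(1), …, f(59) are: 0, 1, 4, 9, 16, 25, 36, 49, 4, 21, 40, 1, 24, 49, 16, 45, 16, 49, 24, 1, 40, 21, 4, 49, 36, 25, 16, 9, 4, 1, 0, 1, 4, 9, 16, 25, 36, 49, 4, 21, 40, 1, 24, 49, 16, 45, 16, 49, 24, 1, 40, 21, 4, 49, 36, 25, 16, 9, 4, 1.
The distinct values are {0, 1, 4, 9, 16, 21, 24, 25, 36, 40, 45, 49}; there are 12 of them.

12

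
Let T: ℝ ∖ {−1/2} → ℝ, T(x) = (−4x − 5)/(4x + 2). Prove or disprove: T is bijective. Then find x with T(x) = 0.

If T(x) = −1, cross-multiplying gives 4(−4x − 5) = −4(4x + 2), which simplifies to −20 = −8 — false.  So −1 has no preimage and T is not surjective.
Therefore T is not bijective.
Solving T(x) = 0: cross-multiplying gives −4x − 5 = 0(4x + 2), which rearranges to −4x = 5, so x = −5/4.

-5/4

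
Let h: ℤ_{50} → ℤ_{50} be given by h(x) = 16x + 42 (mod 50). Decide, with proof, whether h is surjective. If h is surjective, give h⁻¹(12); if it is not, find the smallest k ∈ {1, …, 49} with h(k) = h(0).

Since gcd(16, 50) = 2, we have 16x ≡ 0 (mod 2) for all x, so h(x) ≡ 0 (mod 2).
But 1 ≢ 0 (mod 2), so 1 ∈ ℤ_{50} has no preimage. So h is not surjective.
Since h is not surjective, we find the least positive k with h(k) = h(0): this means 16k ≡ 0 (mod 50), i.e. 50 ∣ 16k. Since gcd(16, 50) = 2, dividing through by 2 this holds exactly when 25 ∣ 8k, and as gcd(8, 25) = 1, exactly when 25 ∣ k.
The smallest positive such k is 25.

25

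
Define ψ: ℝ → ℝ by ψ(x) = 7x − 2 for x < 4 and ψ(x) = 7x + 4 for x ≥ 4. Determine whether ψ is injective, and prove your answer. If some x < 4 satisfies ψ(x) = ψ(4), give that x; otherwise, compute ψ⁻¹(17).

19/7

Both pieces are strictly increasing (slopes 7 and 7), so each is injective on its own interval.
The left piece maps (−∞, 4) onto (−∞, 26); the right piece maps [4, ∞) onto [32, ∞).
These images are disjoint, so no value is attained by both pieces. Therefore ψ is injective.
Because the two images are disjoint, no x < 4 has ψ(x) = ψ(4), so we compute ψ⁻¹(17): 17 lies in (−∞, 26), so solve 7x − 2 = 17: x = (17 + 2)/7 = 19/7.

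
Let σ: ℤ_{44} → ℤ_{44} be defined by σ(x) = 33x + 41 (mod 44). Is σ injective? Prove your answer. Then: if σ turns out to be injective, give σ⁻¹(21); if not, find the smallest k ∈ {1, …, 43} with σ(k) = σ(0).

4

We have gcd(33, 44) = 11 > 1. Taking a = 0 and b = 4: σ(0) = 41 and σ(4) = 33·4 + 41 = 173 ≡ 41 (mod 44).
So σ(0) = σ(4) while 0 ≠ 4, hence σ is not injective.
Since σ is not injective, we find the least positive k with σ(k) = σ(0): this means 33k ≡ 0 (mod 44), i.e. 44 ∣ 33k. Since gcd(33, 44) = 11, dividing through by 11 this holds exactly when 4 ∣ 3k, and as gcd(3, 4) = 1, exactly when 4 ∣ k.
The smallest positive such k is 4.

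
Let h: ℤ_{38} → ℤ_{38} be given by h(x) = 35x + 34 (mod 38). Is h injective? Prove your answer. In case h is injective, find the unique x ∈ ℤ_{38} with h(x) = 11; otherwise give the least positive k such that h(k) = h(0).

By definition, h is injective if h(u) = h(v) implies u = v.
Suppose h(u) = h(v) in ℤ_{38}. Then 35u + 34 ≡ 35v + 34 (mod 38), therefore 35(u − v) ≡ 0 (mod 38).
Since gcd(35, 38) = 1, 35 is invertible modulo 38, therefore u − v ≡ 0 (mod 38), i.e. u = v.
Hence h is injective.
We now compute 35⁻¹ mod 38 explicitly. Euclid's algorithm: 38 = 1·35 + 3, 35 = 11·3 + 2, 3 = 1·2 + 1; back-substituting gives 1 = 25·35 − 23·38, so 35⁻¹ ≡ 25 (mod 38).
Since h is injective, we find h⁻¹(11): we need 35x ≡ 11 − 34 ≡ 15 (mod 38). Using 35⁻¹ = 25: x ≡ 25·15 = 375 = 9·38 + 33, so x = 33.
Check: h(33) = 35·33 + 34 = 1189 = 31·38 + 11 ≡ 11 (mod 38).

33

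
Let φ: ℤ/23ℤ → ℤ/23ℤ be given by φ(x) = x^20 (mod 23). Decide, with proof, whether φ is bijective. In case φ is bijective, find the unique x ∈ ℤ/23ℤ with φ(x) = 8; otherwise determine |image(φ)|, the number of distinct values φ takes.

φ(11): Repeated squaring mod 23: 11^1 ≡ 11, 11^2 ≡ 11² = 121 ≡ 6, 11^4 ≡ 6² = 36 ≡ 13, 11^8 ≡ 13² = 169 ≡ 8, 11^16 ≡ 8² = 64 ≡ 18. Since 20 = 16 + 4, 11^20 ≡ 18·13: 18·13 = 234 ≡ 4. So 11^20 ≡ 4 (mod 23).
φ(12): Repeated squaring mod 23: 12^1 ≡ 12, 12^2 ≡ 12² = 144 ≡ 6, 12^4 ≡ 6² = 36 ≡ 13, 12^8 ≡ 13² = 169 ≡ 8, 12^16 ≡ 8² = 64 ≡ 18. Since 20 = 16 + 4, 12^20 ≡ 18·13: 18·13 = 234 ≡ 4. So 12^20 ≡ 4 (mod 23).
So φ(11) = φ(12) = 4 while 11 ≠ 12, hence φ is not injective, hence not bijective.
Since φ is not bijective, we determine |image(φ)|. Computing x^20 mod 23 for each x (by repeated squaring, reducing mod 23 at every step), the values φ(0), φ(1), …, φ(22) are: 0, 1, 6, 18, 13, 12, 16, 8, 9, 2, 3, 4, 4, 3, 2, 9, 8, 16, 12, 13, 18, 6, 1.
The distinct values are {0, 1, 2, 3, 4, 6, 8, 9, 12, 13, 16, 18}; there are 12 of them.

12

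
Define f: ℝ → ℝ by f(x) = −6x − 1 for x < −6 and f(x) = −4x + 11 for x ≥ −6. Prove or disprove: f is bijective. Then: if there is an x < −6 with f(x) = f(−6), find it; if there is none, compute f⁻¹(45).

Both pieces are strictly decreasing (slopes −6 and −4), so each is injective on its own interval.
The left piece maps (−∞, −6) onto (35, ∞); the right piece maps [−6, ∞) onto (−∞, 35].
Since 35 = 35, the images partition ℝ: f is injective and surjective, hence bijective.
Because the two images are disjoint, no x < −6 has f(x) = f(−6), so we compute f⁻¹(45): 45 lies in (35, ∞), so solve −6x − 1 = 45: x = (45 + 1)/(−6) = −23/3.

-23/3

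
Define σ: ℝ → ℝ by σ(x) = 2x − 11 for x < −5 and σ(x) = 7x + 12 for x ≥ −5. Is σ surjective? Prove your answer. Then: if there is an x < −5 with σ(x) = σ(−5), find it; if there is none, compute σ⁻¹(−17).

Both pieces are strictly increasing (slopes 2 and 7), so each is injective on its own interval.
The left piece maps (−∞, −5) onto (−∞, −21); the right piece maps [−5, ∞) onto [−23, ∞).
The union (−∞, −21) ∪ [−23, ∞) covers ℝ, so σ is surjective.
For the follow-up: the images overlap, so an x < −5 with σ(x) = σ(−5) exists. σ(−5) = −23; solving 2x − 11 = −23 for x < −5 gives x = (−23 + 11)/2 = −6.

-6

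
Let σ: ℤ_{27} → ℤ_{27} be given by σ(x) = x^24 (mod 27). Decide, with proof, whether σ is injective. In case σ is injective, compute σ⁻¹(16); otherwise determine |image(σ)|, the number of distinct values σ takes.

4

σ(0) = 0^24 = 0.
σ(3): Repeated squaring mod 27: 3^1 ≡ 3, 3^2 ≡ 3² = 9, 3^4 ≡ 9² = 81 ≡ 0, 3^8 ≡ 0² = 0, 3^16 ≡ 0² = 0. Since 24 = 16 + 8, 3^24 ≡ 0·0: 0·0 = 0. So 3^24 ≡ 0 (mod 27).
So σ(0) = σ(3) = 0 while 0 ≠ 3, hence σ is not injective.
Since σ is not injective, we determine |image(σ)|. Computing x^24 mod 27 for each x (by repeated squaring, reducing mod 27 at every step), the values σ(0), σ(1), …, σ(26) are: 0, 1, 10, 0, 19, 19, 0, 10, 1, 0, 1, 10, 0, 19, 19, 0, 10, 1, 0, 1, 10, 0, 19, 19, 0, 10, 1.
The distinct values are {0, 1, 10, 19}; there are 4 of them.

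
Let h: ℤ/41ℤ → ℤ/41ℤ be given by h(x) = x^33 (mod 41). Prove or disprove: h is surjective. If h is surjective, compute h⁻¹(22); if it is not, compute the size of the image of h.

Since 41 is prime, the nonzero elements of ℤ/41ℤ form a cyclic group of order 40.
As gcd(33, 40) = 1, raising to the 33rd power is a bijection on this group: if a^33 ≡ b^33 then (ab^{−1})^33 = 1, and the only element of order dividing gcd(33, 40) = 1 is 1, so a = b.
With h(0) = 0 this makes h injective on all of ℤ/41ℤ, hence bijective (finite equal-size domain and codomain). In particular h is surjective.
Since h is surjective, we find the preimage of 22. The inverse of x ↦ x^33 on (ℤ/41ℤ)^× is x ↦ x^17, because 33·17 = 561 = 14·40 + 1 ≡ 1 (mod 40) and x^{40} = 1 for x ≠ 0 (Fermat). So h⁻¹(22) = 22^17 mod 41.
Repeated squaring mod 41: 22^1 ≡ 22, 22^2 ≡ 22² = 484 ≡ 33, 22^4 ≡ 33² = 1089 ≡ 23, 22^8 ≡ 23² = 529 ≡ 37, 22^16 ≡ 37² = 1369 ≡ 16. Since 17 = 16 + 1, 22^17 ≡ 16·22: 16·22 = 352 ≡ 24. So 22^17 ≡ 24 (mod 41).
Hence h⁻¹(22) = 24.

24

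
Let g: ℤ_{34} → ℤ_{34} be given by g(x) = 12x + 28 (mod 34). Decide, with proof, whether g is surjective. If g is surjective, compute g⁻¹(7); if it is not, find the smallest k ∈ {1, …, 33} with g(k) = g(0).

17

Since gcd(12, 34) = 2, we have 12x ≡ 0 (mod 2) for all x, so g(x) ≡ 0 (mod 2).
But 1 ≢ 0 (mod 2), so 1 ∈ ℤ_{34} has no preimage. Therefore g is not surjective.
Since g is not surjective, we find the least positive k with g(k) = g(0): this means 12k ≡ 0 (mod 34), i.e. 34 ∣ 12k. Since gcd(12, 34) = 2, dividing through by 2 this holds exactly when 17 ∣ 6k, and as gcd(6, 17) = 1, exactly when 17 ∣ k.
The smallest positive such k is 17.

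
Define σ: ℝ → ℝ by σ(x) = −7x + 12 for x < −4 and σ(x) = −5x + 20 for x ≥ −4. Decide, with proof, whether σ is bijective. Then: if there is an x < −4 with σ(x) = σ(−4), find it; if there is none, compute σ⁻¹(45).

Both pieces are strictly decreasing (slopes −7 and −5), so each is injective on its own interval.
The left piece maps (−∞, −4) onto (40, ∞); the right piece maps [−4, ∞) onto (−∞, 40].
Since 40 = 40, the images partition ℝ: σ is injective and surjective, hence bijective.
Because the two images are disjoint, no x < −4 has σ(x) = σ(−4), so we compute σ⁻¹(45): 45 lies in (40, ∞), so solve −7x + 12 = 45: x = (45 − 12)/(−7) = −33/7.

-33/7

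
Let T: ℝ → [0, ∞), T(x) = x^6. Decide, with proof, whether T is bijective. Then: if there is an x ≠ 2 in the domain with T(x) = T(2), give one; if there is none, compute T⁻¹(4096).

-2

T(2) = 64 = (−2)^6 = T(−2) (since 6 is even), with 2 ≠ −2. So T is not injective, hence not bijective.
For the follow-up, such an x exists: taking x = −2 ∈ ℝ gives T(−2) = 64 = T(2) with −2 ≠ 2.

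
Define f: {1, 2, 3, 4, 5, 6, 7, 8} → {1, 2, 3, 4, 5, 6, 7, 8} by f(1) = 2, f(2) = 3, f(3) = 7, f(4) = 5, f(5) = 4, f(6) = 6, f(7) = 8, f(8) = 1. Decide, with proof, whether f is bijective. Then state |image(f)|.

8

The values 2, 3, 7, 5, 4, 6, 8, 1 are a permutation of {1, 2, 3, 4, 5, 6, 7, 8}: each element appears exactly once.
So f is injective and surjective, hence bijective.
The image of f is {1, 2, 3, 4, 5, 6, 7, 8}, which has 8 elements.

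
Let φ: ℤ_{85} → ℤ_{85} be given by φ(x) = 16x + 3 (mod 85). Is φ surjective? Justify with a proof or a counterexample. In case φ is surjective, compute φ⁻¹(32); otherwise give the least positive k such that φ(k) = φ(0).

39

Since gcd(16, 85) = 1, 16 is invertible modulo 85. Euclid's algorithm: 85 = 5·16 + 5, 16 = 3·5 + 1; back-substituting gives 1 = 16·16 − 3·85, so 16⁻¹ ≡ 16 (mod 85).
Then y ↦ 16(y − 3) is a two-sided inverse to φ, so every y ∈ ℤ_{85} has a preimage.
Hence φ is surjective.
Since φ is surjective, we compute φ⁻¹(32): solve 16x + 3 ≡ 32 (mod 85), i.e. 16x ≡ 29 (mod 85).
Multiplying by 16⁻¹ = 16 gives x ≡ 16·29 = 464 = 5·85 + 39 ≡ 39 (mod 85).
Check: φ(39) = 16·39 + 3 = 627 = 7·85 + 32 ≡ 32 (mod 85).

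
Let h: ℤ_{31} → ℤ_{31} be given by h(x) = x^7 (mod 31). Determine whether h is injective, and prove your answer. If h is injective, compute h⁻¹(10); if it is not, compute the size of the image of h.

9

Since 31 is prime, the nonzero elements of ℤ_{31} form a cyclic group of order 30.
As gcd(7, 30) = 1, raising to the 7th power is a bijection on this group: if x_1^7 ≡ x_2^7 then (x_1x_2^{−1})^7 = 1, and the only element of order dividing gcd(7, 30) = 1 is 1, so x_1 = x_2.
With h(0) = 0 this makes h injective on all of ℤ_{31}, hence bijective (finite equal-size domain and codomain). In particular h is injective.
Since h is injective, we find the preimage of 10. The inverse of x ↦ x^7 on (ℤ_{31})^× is x ↦ x^13, because 7·13 = 91 = 3·30 + 1 ≡ 1 (mod 30) and x^{30} = 1 for x ≠ 0 (Fermat). So h⁻¹(10) = 10^13 mod 31.
Repeated squaring mod 31: 10^1 ≡ 10, 10^2 ≡ 10² = 100 ≡ 7, 10^4 ≡ 7² = 49 ≡ 18, 10^8 ≡ 18² = 324 ≡ 14. Since 13 = 8 + 4 + 1, 10^13 ≡ 14·18·10: 14·18 = 252 ≡ 4, then 4·10 = 40 ≡ 9. So 10^13 ≡ 9 (mod 31).
Hence h⁻¹(10) = 9.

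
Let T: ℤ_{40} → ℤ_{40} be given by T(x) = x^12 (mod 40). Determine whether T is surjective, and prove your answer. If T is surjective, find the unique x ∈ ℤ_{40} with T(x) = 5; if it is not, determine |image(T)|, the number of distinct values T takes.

T(1) = 1^12 = 1.
T(3): Repeated squaring mod 40: 3^1 ≡ 3, 3^2 ≡ 3² = 9, 3^4 ≡ 9² = 81 ≡ 1, 3^8 ≡ 1² = 1. Since 12 = 8 + 4, 3^12 ≡ 1·1: 1·1 = 1. So 3^12 ≡ 1 (mod 40).
So T(1) = T(3) = 1 while 1 ≠ 3, thus T is not injective.
A non-injective map from the 40-element set ℤ_{40} to itself takes at most 39 distinct values, so it cannot be surjective. Therefore T is not surjective.
Since T is not surjective, we determine |image(T)|. Computing x^12 mod 40 for each x (by repeated squaring, reducing mod 40 at every step), the values T(0), T(1), …, T(39) are: 0, 1, 16, 1, 16, 25, 16, 1, 16, 1, 0, 1, 16, 1, 16, 25, 16, 1, 16, 1, 0, 1, 16, 1, 16, 25, 16, 1, 16, 1, 0, 1, 16, 1, 16, 25, 16, 1, 16, 1.
The distinct values are {0, 1, 16, 25}; there are 4 of them.

4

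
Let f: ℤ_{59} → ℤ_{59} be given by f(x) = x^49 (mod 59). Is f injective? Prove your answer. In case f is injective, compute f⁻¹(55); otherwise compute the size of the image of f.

Since 59 is prime, the nonzero elements of ℤ_{59} form a cyclic group of order 58.
As gcd(49, 58) = 1, raising to the 49th power is a bijection on this group: if u^49 ≡ v^49 then (uv^{−1})^49 = 1, and the only element of order dividing gcd(49, 58) = 1 is 1, so u = v.
With f(0) = 0 this makes f injective on all of ℤ_{59}, hence bijective (finite equal-size domain and codomain). In particular f is injective.
Since f is injective, we find the preimage of 55. The inverse of x ↦ x^49 on (ℤ_{59})^× is x ↦ x^45, because 49·45 = 2205 = 38·58 + 1 ≡ 1 (mod 58) and x^{58} = 1 for x ≠ 0 (Fermat). So f⁻¹(55) = 55^45 mod 59.
Repeated squaring mod 59: 55^1 ≡ 55, 55^2 ≡ 55² = 3025 ≡ 16, 55^4 ≡ 16² = 256 ≡ 20, 55^8 ≡ 20² = 400 ≡ 46, 55^16 ≡ 46² = 2116 ≡ 51, 55^32 ≡ 51² = 2601 ≡ 5. Since 45 = 32 + 8 + 4 + 1, 55^45 ≡ 5·46·20·55: 5·46 = 230 ≡ 53, then 53·20 = 1060 ≡ 57, then 57·55 = 3135 ≡ 8. So 55^45 ≡ 8 (mod 59).
Hence f⁻¹(55) = 8.

8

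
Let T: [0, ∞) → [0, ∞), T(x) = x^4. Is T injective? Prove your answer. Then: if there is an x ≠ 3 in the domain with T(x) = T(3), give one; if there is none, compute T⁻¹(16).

2

On [0, ∞), x ↦ x^4 is strictly increasing, so T(x_1) = T(x_2) forces x_1 = x_2. Hence T is injective.
Since x ↦ x^4 is strictly increasing on [0, ∞), it is injective there, so no x ≠ 3 in the domain has T(x) = T(3). We therefore compute T⁻¹(16) = 16^{1/4} = 2 (indeed 2^4 = 16).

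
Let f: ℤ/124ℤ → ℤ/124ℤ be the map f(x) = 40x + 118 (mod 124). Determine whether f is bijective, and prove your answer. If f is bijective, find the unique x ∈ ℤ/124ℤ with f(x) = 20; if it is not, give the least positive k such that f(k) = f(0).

31

Recall that injectivity means: for all a, b in the domain, f(a) = f(b) implies a = b.
We have gcd(40, 124) = 4 > 1. Taking a = 0 and b = 31: f(0) = 118 and f(31) = 40·31 + 118 = 1358 ≡ 118 (mod 124).
So f(0) = f(31) while 0 ≠ 31, hence f is not injective, hence not bijective.
Since f is not bijective, we find the least positive k with f(k) = f(0): this means 40k ≡ 0 (mod 124), i.e. 124 ∣ 40k. Since gcd(40, 124) = 4, dividing through by 4 this holds exactly when 31 ∣ 10k, and as gcd(10, 31) = 1, exactly when 31 ∣ k.
The smallest positive such k is 31.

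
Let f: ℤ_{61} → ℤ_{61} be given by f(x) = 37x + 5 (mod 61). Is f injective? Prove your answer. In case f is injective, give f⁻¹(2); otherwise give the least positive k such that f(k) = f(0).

23

If f(s) = f(t), then 37s ≡ 37t (mod 61). Because gcd(37, 61) = 1, we may cancel 37 to get s ≡ t (mod 61).
Thus f is injective.
We now compute 37⁻¹ mod 61 explicitly. Euclid's algorithm: 61 = 1·37 + 24, 37 = 1·24 + 13, 24 = 1·13 + 11, 13 = 1·11 + 2, 11 = 5·2 + 1; back-substituting gives 1 = 33·37 − 20·61, so 37⁻¹ ≡ 33 (mod 61).
Since f is injective, we find f⁻¹(2): we need 37x ≡ 2 − 5 ≡ 58 (mod 61). Using 37⁻¹ = 33: x ≡ 33·58 = 1914 = 31·61 + 23, so x = 23.
Check: f(23) = 37·23 + 5 = 856 = 14·61 + 2 ≡ 2 (mod 61).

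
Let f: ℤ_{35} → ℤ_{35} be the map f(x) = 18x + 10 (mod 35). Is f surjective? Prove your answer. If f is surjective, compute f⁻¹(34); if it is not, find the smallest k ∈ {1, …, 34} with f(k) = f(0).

Recall that surjectivity means every element of the codomain has a preimage under f.
Since gcd(18, 35) = 1, 18 is invertible modulo 35. Euclid's algorithm: 35 = 1·18 + 17, 18 = 1·17 + 1; back-substituting gives 1 = 2·18 − 1·35, so 18⁻¹ ≡ 2 (mod 35).
For any y ∈ ℤ_{35}, x = 2(y − 10) mod 35 satisfies f(x) = 18·2(y − 10) + 10 ≡ y (since 18·2 ≡ 1 mod 35). So every y has a preimage.
So f is surjective.
Since f is surjective, we find f⁻¹(34): we need 18x ≡ 34 − 10 ≡ 24 (mod 35). Using 18⁻¹ = 2: x ≡ 2·24 = 48 = 1·35 + 13, so x = 13.
Check: f(13) = 18·13 + 10 = 244 = 6·35 + 34 ≡ 34 (mod 35).

13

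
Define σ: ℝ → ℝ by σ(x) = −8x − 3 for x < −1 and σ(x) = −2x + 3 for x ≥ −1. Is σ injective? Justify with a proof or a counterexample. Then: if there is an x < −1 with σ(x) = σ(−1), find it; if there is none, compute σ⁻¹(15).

Both pieces are strictly decreasing (slopes −8 and −2), so each is injective on its own interval.
The left piece maps (−∞, −1) onto (5, ∞); the right piece maps [−1, ∞) onto (−∞, 5].
These images are disjoint, so no value is attained by both pieces. So σ is injective.
Because the two images are disjoint, no x < −1 has σ(x) = σ(−1), so we compute σ⁻¹(15): 15 lies in (5, ∞), so solve −8x − 3 = 15: x = (15 + 3)/(−8) = −9/4.

-9/4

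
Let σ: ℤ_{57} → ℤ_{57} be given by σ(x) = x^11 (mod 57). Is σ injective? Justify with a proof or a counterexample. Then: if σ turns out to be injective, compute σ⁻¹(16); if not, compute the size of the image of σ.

4

Computing x^11 mod 57 for each x (by repeated squaring, reducing mod 57 at every step), the values σ(0), σ(1), …, σ(56) are: 0, 1, 53, 48, 16, 44, 36, 49, 50, 24, 52, 26, 27, 40, 32, 3, 28, 23, 18, 19, 20, 15, 10, 35, 6, 55, 11, 12, 43, 14, 45, 46, 2, 51, 22, 47, 42, 37, 38, 39, 34, 29, 54, 25, 17, 30, 31, 5, 33, 7, 8, 21, 13, 41, 9, 4, 56.
Every element of ℤ_{57} appears exactly once in this list, so σ is a bijection, and in particular injective.
Since σ is injective, we read off the preimage of 16 from the same table: σ(4) = 16, so σ⁻¹(16) = 4.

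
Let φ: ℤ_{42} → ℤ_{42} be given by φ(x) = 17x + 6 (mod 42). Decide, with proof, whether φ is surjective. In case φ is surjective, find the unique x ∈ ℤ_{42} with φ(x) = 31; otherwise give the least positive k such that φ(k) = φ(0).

41

Since gcd(17, 42) = 1, 17 is invertible modulo 42. Euclid's algorithm: 42 = 2·17 + 8, 17 = 2·8 + 1; back-substituting gives 1 = 5·17 − 2·42, so 17⁻¹ ≡ 5 (mod 42).
For any y ∈ ℤ_{42}, x = 5(y − 6) mod 42 satisfies φ(x) = 17·5(y − 6) + 6 ≡ y (since 17·5 ≡ 1 mod 42). So every y has a preimage.
Therefore φ is surjective.
Since φ is surjective, we find φ⁻¹(31): we need 17x ≡ 31 − 6 ≡ 25 (mod 42). Using 17⁻¹ = 5: x ≡ 5·25 = 125 = 2·42 + 41, so x = 41.
Check: φ(41) = 17·41 + 6 = 703 = 16·42 + 31 ≡ 31 (mod 42).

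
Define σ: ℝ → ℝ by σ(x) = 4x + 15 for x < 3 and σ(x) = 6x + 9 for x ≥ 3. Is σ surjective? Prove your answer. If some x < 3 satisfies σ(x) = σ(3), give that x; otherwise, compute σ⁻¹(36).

9/2

Both pieces are strictly increasing (slopes 4 and 6), so each is injective on its own interval.
The left piece maps (−∞, 3) onto (−∞, 27); the right piece maps [3, ∞) onto [27, ∞).
These images together cover ℝ, so σ is surjective.
Because the two images are disjoint, no x < 3 has σ(x) = σ(3), so we compute σ⁻¹(36): 36 lies in [27, ∞), so solve 6x + 9 = 36: x = (36 − 9)/6 = 9/2.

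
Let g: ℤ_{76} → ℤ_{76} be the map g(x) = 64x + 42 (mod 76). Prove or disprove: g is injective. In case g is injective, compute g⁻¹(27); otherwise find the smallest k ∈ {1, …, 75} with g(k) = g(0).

Recall that injectivity means: for all a, b in the domain, g(a) = g(b) implies a = b.
We have gcd(64, 76) = 4 > 1. Taking a = 0 and b = 19: g(0) = 42 and g(19) = 64·19 + 42 = 1258 ≡ 42 (mod 76).
So g(0) = g(19) while 0 ≠ 19, so g is not injective.
Since g is not injective, we find the least positive k with g(k) = g(0): this means 64k ≡ 0 (mod 76), i.e. 76 ∣ 64k. Since gcd(64, 76) = 4, dividing through by 4 this holds exactly when 19 ∣ 16k, and as gcd(16, 19) = 1, exactly when 19 ∣ k.
The smallest positive such k is 19.

19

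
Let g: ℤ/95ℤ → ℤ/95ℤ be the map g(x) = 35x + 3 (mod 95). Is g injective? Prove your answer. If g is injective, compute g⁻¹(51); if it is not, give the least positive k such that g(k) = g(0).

19

Recall: injectivity means: for all x_1, x_2 in the domain, g(x_1) = g(x_2) implies x_1 = x_2.
We have gcd(35, 95) = 5 > 1. Taking x_1 = 0 and x_2 = 19: g(0) = 3 and g(19) = 35·19 + 3 = 668 ≡ 3 (mod 95).
So g(0) = g(19) while 0 ≠ 19, hence g is not injective.
Since g is not injective, we find the least positive k with g(k) = g(0): this means 35k ≡ 0 (mod 95), i.e. 95 ∣ 35k. Since gcd(35, 95) = 5, dividing through by 5 this holds exactly when 19 ∣ 7k, and as gcd(7, 19) = 1, exactly when 19 ∣ k.
The smallest positive such k is 19.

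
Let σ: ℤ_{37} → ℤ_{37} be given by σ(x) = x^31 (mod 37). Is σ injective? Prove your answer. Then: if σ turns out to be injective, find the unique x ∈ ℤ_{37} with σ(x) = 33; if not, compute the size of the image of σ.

7

Since 37 is prime, the nonzero elements of ℤ_{37} form a cyclic group of order 36.
As gcd(31, 36) = 1, raising to the 31st power is a bijection on this group: if s^31 ≡ t^31 then (st^{−1})^31 = 1, and the only element of order dividing gcd(31, 36) = 1 is 1, so s = t.
With σ(0) = 0 this makes σ injective on all of ℤ_{37}, hence bijective (finite equal-size domain and codomain). In particular σ is injective.
Since σ is injective, we find the preimage of 33. The inverse of x ↦ x^31 on (ℤ_{37})^× is x ↦ x^7, because 31·7 = 217 = 6·36 + 1 ≡ 1 (mod 36) and x^{36} = 1 for x ≠ 0 (Fermat). So σ⁻¹(33) = 33^7 mod 37.
Repeated squaring mod 37: 33^1 ≡ 33, 33^2 ≡ 33² = 1089 ≡ 16, 33^4 ≡ 16² = 256 ≡ 34. Since 7 = 4 + 2 + 1, 33^7 ≡ 34·16·33: 34·16 = 544 ≡ 26, then 26·33 = 858 ≡ 7. So 33^7 ≡ 7 (mod 37).
Hence σ⁻¹(33) = 7.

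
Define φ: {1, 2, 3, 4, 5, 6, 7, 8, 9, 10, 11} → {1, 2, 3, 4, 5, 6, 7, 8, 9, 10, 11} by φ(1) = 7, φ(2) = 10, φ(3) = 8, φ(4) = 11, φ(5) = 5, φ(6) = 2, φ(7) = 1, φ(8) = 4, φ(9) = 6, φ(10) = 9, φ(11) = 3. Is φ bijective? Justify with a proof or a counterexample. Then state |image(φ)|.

11

The values 7, 10, 8, 11, 5, 2, 1, 4, 6, 9, 3 are a permutation of {1, 2, 3, 4, 5, 6, 7, 8, 9, 10, 11}: each element appears exactly once.
So φ is injective and surjective, hence bijective.
The image of φ is {1, 2, 3, 4, 5, 6, 7, 8, 9, 10, 11}, which has 11 elements.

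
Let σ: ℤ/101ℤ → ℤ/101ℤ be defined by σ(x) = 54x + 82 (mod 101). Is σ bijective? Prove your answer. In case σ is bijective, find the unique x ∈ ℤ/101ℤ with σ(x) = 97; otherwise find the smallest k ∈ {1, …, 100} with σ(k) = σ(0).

By definition, injectivity means: for all x_1, x_2 in the domain, σ(x_1) = σ(x_2) implies x_1 = x_2.
If σ(x_1) = σ(x_2), then 54x_1 ≡ 54x_2 (mod 101). Because gcd(54, 101) = 1, we may cancel 54 to get x_1 ≡ x_2 (mod 101).
We now compute 54⁻¹ mod 101 explicitly. Euclid's algorithm: 101 = 1·54 + 47, 54 = 1·47 + 7, 47 = 6·7 + 5, 7 = 1·5 + 2, 5 = 2·2 + 1; back-substituting gives 1 = 58·54 − 31·101, so 54⁻¹ ≡ 58 (mod 101).
For any y ∈ ℤ/101ℤ, x = 58(y − 82) mod 101 satisfies σ(x) = 54·58(y − 82) + 82 ≡ y (since 54·58 ≡ 1 mod 101). So every y has a preimage.
Therefore σ is bijective.
Since σ is bijective, we find σ⁻¹(97): we need 54x ≡ 97 − 82 ≡ 15 (mod 101). Using 54⁻¹ = 58: x ≡ 58·15 = 870 = 8·101 + 62, so x = 62.
Check: σ(62) = 54·62 + 82 = 3430 = 33·101 + 97 ≡ 97 (mod 101).

62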